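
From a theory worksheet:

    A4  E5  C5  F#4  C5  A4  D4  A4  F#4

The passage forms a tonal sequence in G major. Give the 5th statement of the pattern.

The 3-note cells begin on A4, F#4, D4 — each down a 3rd from the last.
Extending down a 3rd: B3 → G3.
So cell 5 is G3 D4 B3.

G3 D4 B3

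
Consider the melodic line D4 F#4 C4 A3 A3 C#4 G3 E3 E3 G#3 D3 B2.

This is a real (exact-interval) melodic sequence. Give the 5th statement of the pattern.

F#2 A#2 E2 C#2

With a 4-note motive the entries are D4, A3, E3, each down a 4th from the previous.
Extending down a 4th: B2 → F#2.
So cell 5 is F#2 A#2 E2 C#2.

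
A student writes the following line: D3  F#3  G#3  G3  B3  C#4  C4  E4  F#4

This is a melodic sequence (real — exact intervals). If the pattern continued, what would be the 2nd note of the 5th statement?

D5

Grouping in 3s, the 2nd note of each cell is F#3, B3, E4.
Each moves up a 4th. Continuing: A4 → D5.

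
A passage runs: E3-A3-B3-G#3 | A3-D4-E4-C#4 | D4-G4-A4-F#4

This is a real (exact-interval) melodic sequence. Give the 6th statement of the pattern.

With a 4-note motive the entries are E3, A3, D4, each up a 4th from the previous.
Continuing the starts: G4 → C5 → F5.
From F5 the exact shape gives F5 Bb5 C6 A5.

F5 Bb5 C6 A5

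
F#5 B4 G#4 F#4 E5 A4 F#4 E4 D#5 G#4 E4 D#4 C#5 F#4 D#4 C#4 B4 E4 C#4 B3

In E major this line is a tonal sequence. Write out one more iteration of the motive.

A4 D#4 B3 A3

Unit = 4 notes; the statements start on F#5, E5, D#5, C#5, B4, moving down a 2nd each time.
Statement 6 starts on A4 and keeps the same diatonic contour: A4 D#4 B3 A3.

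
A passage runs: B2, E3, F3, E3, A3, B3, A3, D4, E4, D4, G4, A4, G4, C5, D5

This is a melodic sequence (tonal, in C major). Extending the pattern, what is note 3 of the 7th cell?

The unit is 3 notes. Position-3 pitches of the 5 shown cells: F3, B3, E4, A4, D5.
Extending up a 4th: G5 → C6.

C6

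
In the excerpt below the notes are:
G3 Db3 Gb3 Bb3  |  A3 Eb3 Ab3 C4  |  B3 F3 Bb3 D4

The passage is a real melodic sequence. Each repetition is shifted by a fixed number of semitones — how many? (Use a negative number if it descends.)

2

The 4-note cells begin on G3, A3, B3 — each up a 2nd from the last.
G3 to A3 spans +2 semitones.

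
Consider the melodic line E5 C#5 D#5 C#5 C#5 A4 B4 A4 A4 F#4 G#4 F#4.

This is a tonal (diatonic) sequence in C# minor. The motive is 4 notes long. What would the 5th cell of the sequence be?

Taking 4-note groups, the heads are E5, C#5, A4: the pattern moves down a 3rd.
Carrying on: F#4 → D#4.
So cell 5 is D#4 B3 C#4 B3.

D#4 B3 C#4 B3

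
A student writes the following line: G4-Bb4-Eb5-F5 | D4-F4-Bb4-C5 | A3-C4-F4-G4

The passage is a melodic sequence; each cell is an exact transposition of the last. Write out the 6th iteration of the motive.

Taking 4-note groups, the heads are G4, D4, A3: the pattern moves down a 4th.
Continuing the starts: E3 → B2 → F#2.
So cell 6 is F#2 A2 D3 E3.

F#2 A2 D3 E3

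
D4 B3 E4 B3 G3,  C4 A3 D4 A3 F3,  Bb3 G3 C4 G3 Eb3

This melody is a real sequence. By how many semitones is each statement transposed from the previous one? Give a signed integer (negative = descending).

Taking 5-note groups, the heads are D4, C4, Bb3: the pattern moves down a 2nd.
D4→C4 is 60 − 62 = -2 semitones.

-2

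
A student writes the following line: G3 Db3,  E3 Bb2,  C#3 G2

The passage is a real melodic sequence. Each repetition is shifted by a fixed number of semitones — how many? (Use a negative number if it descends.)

Taking 2-note groups, the heads are G3, E3, C#3: the pattern moves down a 3rd.
G3 to E3 spans -3 semitones.

-3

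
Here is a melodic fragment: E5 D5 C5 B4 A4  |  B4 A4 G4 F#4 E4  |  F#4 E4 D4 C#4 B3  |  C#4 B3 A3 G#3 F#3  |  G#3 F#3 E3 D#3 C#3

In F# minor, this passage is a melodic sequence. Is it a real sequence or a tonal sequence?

Each cell has the same semitone pattern (-2, -2, -1, -2) — intervals are preserved exactly.
And C5 lies outside F# minor, so the sequence is real rather than tonal.

real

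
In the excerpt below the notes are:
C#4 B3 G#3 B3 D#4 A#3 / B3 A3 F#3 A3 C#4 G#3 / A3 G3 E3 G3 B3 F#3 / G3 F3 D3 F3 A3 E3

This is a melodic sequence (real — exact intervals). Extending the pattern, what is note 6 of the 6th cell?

The unit is 6 notes. Position-6 pitches of the 4 shown cells: A#3, G#3, F#3, E3.
Extending down a 2nd: D3 → C3.

C3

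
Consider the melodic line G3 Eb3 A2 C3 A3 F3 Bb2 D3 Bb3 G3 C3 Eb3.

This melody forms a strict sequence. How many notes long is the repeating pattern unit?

Try groups of 4 (3 cells in 12 notes):
G3 Eb3 A2 C3 | A3 F3 Bb2 D3 | Bb3 G3 C3 Eb3
That's a consistent up a 2nd shift per cell, and no other grouping gives one.

4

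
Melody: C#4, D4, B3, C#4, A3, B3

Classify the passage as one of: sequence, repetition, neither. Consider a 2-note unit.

Each 2-note cell is the previous one transposed down a 2nd.

sequence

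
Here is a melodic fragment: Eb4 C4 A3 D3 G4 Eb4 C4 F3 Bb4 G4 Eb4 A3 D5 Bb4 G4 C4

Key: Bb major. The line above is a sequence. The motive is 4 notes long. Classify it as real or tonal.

Every note is diatonic to Bb major.
Cell 1 has -3 semitones from note 1 to 2, but cell 2 has -4 — the interval quality changes while the contour stays the same, which is the hallmark of a tonal sequence.

tonal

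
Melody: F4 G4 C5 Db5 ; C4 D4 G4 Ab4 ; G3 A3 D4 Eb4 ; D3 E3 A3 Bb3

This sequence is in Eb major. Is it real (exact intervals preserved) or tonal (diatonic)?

Each cell has the same semitone pattern (2, 5, 1) — intervals are preserved exactly.
And Db5 lies outside Eb major, so the sequence is real rather than tonal.

real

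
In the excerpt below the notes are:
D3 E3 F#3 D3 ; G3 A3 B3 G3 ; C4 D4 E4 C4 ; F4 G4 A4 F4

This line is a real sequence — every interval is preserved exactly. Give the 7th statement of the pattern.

Ab5 Bb5 C6 Ab5

Taking 4-note groups, the heads are D3, G3, C4, F4: the pattern moves up a 4th.
Carrying on: Bb4 → Eb5 → Ab5.
From Ab5 the exact shape gives Ab5 Bb5 C6 Ab5.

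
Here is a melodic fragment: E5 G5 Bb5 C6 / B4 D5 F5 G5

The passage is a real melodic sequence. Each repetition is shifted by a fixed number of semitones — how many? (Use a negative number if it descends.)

The 4-note cells begin on E5, B4 — each down a 4th from the last.
E5 to B4 spans -5 semitones.

-5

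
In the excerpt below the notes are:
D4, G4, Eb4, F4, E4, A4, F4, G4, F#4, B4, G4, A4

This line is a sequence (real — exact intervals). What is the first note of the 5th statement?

The 4-note cells begin on D4, E4, F#4 — each up a 2nd from the last.
Extending the heads up a 2nd: G#4 → A#4.

A#4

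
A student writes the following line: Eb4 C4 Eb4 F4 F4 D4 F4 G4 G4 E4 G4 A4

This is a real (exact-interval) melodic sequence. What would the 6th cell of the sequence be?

With a 4-note motive the entries are Eb4, F4, G4, each up a 2nd from the previous.
Continuing the starts: A4 → B4 → C#5.
So cell 6 is C#5 A#4 C#5 D#5.

C#5 A#4 C#5 D#5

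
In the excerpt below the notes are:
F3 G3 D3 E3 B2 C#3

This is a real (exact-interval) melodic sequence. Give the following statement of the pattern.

G#2 A#2

The 2-note cells begin on F3, D3, B2 — each down a 3rd from the last.
From G#2 the exact shape gives G#2 A#2.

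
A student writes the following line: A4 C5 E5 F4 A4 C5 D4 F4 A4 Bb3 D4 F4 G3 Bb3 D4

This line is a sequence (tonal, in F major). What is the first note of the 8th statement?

A2

With a 3-note motive the entries are A4, F4, D4, Bb3, G3, each down a 3rd from the previous.
Continuing: E3 → C3 → A2. Statement 8 starts on A2.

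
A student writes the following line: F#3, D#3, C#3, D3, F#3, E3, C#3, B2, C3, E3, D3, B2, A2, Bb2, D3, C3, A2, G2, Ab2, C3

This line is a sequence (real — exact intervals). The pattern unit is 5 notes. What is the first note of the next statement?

Bb2

Taking 5-note groups, the heads are F#3, E3, D3, C3: the pattern moves down a 2nd.
One more step down a 2nd gives Bb2.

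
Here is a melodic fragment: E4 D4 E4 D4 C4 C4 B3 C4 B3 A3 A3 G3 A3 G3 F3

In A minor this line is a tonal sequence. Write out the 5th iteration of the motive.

With a 5-note motive the entries are E4, C4, A3, each down a 3rd from the previous.
Continuing the starts: F3 → D3.
So cell 5 is D3 C3 D3 C3 B2.

D3 C3 D3 C3 B2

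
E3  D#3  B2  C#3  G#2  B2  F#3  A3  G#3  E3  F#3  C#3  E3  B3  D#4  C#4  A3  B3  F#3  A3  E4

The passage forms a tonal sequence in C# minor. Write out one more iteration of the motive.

Taking 7-note groups, the heads are E3, A3, D#4: the pattern moves up a 4th.
From G#4 the diatonic shape gives G#4 F#4 D#4 E4 B3 D#4 A4.

G#4 F#4 D#4 E4 B3 D#4 A4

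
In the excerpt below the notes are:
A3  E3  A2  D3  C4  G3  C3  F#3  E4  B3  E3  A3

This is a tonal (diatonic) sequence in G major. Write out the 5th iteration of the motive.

B4 F#4 B3 E4

Unit = 4 notes; the statements start on A3, C4, E4, moving up a 3rd each time.
Carrying on: G4 → B4.
Statement 5 starts on B4 and keeps the same diatonic contour: B4 F#4 B3 E4.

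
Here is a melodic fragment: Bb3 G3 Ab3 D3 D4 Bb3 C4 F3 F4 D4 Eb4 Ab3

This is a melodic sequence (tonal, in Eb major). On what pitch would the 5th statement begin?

C5

The 4-note cells begin on Bb3, D4, F4 — each up a 3rd from the last.
Continuing: Ab4 → C5. Statement 5 starts on C5.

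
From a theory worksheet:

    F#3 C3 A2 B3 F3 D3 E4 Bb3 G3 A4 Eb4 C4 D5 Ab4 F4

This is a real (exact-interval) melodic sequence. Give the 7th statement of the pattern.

With a 3-note motive the entries are F#3, B3, E4, A4, D5, each up a 4th from the previous.
Carrying on: G5 → C6.
From C6 the exact shape gives C6 Gb5 Eb5.

C6 Gb5 Eb5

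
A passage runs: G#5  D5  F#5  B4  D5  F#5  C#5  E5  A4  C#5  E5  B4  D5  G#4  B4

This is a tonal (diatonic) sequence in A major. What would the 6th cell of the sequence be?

With a 5-note motive the entries are G#5, F#5, E5, each down a 2nd from the previous.
Extending down a 2nd: D5 → C#5 → B4.
From B4 the diatonic shape gives B4 F#4 A4 D4 F#4.

B4 F#4 A4 D4 F#4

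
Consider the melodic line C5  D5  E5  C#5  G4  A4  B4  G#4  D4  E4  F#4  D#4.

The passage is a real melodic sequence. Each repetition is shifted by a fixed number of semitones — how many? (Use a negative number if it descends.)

-5

The 4-note cells begin on C5, G4, D4 — each down a 4th from the last.
C5 to G4 spans -5 semitones.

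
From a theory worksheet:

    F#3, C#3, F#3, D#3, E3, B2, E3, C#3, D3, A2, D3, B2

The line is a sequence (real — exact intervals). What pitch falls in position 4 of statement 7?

Eb2

Grouping in 4s, the 4th note of each cell is D#3, C#3, B2.
Extending down a 2nd: A2 → G2 → F2 → Eb2.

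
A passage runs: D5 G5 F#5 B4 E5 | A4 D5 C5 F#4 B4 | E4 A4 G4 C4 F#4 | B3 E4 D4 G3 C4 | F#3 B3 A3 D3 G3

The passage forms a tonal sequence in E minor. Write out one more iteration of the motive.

Unit = 5 notes; the statements start on D5, A4, E4, B3, F#3, moving down a 4th each time.
So cell 6 is C3 F#3 E3 A2 D3.

C3 F#3 E3 A2 D3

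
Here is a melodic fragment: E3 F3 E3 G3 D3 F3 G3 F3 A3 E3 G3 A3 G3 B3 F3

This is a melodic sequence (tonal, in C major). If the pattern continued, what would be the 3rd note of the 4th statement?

A3

With 5-note cells, note 3 of each statement runs E3, F3, G3.
From G3, up a 2nd gives A3.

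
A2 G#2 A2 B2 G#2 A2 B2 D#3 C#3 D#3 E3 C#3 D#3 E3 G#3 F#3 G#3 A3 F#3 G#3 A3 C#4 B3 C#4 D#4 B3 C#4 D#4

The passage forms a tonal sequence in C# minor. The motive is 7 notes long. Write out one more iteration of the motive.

The 7-note cells begin on A2, D#3, G#3, C#4 — each up a 4th from the last.
From F#4 the diatonic shape gives F#4 E4 F#4 G#4 E4 F#4 G#4.

F#4 E4 F#4 G#4 E4 F#4 G#4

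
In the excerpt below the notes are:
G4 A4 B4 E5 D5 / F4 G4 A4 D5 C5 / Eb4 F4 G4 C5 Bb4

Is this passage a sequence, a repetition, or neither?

Each 5-note cell is the previous one transposed down a 2nd.

sequence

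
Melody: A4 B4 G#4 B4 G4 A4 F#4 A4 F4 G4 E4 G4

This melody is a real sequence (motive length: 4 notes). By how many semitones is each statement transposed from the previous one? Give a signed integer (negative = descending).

-2

Taking 4-note groups, the heads are A4, G4, F4: the pattern moves down a 2nd.
A4 to G4 spans -2 semitones.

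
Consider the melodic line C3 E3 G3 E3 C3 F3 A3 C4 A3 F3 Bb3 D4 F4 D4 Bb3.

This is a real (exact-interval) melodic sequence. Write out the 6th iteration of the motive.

Db5 F5 Ab5 F5 Db5

The 5-note cells begin on C3, F3, Bb3 — each up a 4th from the last.
Continuing the starts: Eb4 → Ab4 → Db5.
From Db5 the exact shape gives Db5 F5 Ab5 F5 Db5.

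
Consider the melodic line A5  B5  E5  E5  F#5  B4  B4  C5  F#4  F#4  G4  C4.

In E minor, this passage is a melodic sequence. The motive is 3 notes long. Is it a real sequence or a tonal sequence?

Every note is diatonic to E minor.
Cell 1 has +2 semitones from note 1 to 2, but cell 3 has +1 — the interval quality changes while the contour stays the same, which is the hallmark of a tonal sequence.

tonal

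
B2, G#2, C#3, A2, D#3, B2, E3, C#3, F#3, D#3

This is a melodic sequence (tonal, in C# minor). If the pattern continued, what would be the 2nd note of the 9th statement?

Grouping in 2s, the 2nd note of each cell is G#2, A2, B2, C#3, D#3.
Each moves up a 2nd. Continuing: E3 → F#3 → G#3 → A3.

A3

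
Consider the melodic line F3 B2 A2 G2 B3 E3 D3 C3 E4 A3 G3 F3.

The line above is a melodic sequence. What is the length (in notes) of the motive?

12 notes total. Splitting into 3 groups of 4:
F3 B2 A2 G2 | B3 E3 D3 C3 | E4 A3 G3 F3
Each cell is the previous one up a 4th — so the unit is 4 notes.

4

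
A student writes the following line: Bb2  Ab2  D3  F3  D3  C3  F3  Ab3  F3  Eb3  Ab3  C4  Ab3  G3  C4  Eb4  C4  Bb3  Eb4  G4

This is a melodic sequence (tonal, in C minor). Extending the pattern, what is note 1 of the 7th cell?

Grouping in 4s, the 1st note of each cell is Bb2, D3, F3, Ab3, C4.
Extending up a 3rd: Eb4 → G4.

G4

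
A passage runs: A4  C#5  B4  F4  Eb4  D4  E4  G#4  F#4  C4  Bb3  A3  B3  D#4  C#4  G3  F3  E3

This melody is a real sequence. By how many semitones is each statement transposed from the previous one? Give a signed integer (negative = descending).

-5

Taking 6-note groups, the heads are A4, E4, B3: the pattern moves down a 4th.
A4 to E4 spans -5 semitones.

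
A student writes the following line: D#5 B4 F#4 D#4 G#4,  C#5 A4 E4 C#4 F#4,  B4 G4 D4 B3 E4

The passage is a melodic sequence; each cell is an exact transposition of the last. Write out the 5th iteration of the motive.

G4 Eb4 Bb3 G3 C4

Unit = 5 notes; the statements start on D#5, C#5, B4, moving down a 2nd each time.
Continuing the starts: A4 → G4.
Statement 5 starts on G4 and keeps the same exact contour: G4 Eb4 Bb3 G3 C4.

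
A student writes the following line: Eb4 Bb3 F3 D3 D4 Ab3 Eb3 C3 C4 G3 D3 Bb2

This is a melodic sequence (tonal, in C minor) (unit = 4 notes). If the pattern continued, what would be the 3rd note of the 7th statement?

The unit is 4 notes. Position-3 pitches of the 3 shown cells: F3, Eb3, D3.
Carrying that down a 2nd forward: C3 → Bb2 → Ab2 → G2.

G2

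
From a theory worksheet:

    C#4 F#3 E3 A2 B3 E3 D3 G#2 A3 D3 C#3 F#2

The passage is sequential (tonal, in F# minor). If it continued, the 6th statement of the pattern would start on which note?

Unit = 4 notes; the statements start on C#4, B3, A3, moving down a 2nd each time.
Continuing: G#3 → F#3 → E3. Statement 6 starts on E3.

E3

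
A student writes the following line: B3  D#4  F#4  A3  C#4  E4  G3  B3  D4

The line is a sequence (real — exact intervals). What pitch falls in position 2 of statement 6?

Grouping in 3s, the 2nd note of each cell is D#4, C#4, B3.
Extending down a 2nd: A3 → G3 → F3.

F3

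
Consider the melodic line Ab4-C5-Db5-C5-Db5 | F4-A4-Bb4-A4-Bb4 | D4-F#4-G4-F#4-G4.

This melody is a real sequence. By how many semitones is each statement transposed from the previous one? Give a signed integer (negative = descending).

-3

Unit = 5 notes; the statements start on Ab4, F4, D4, moving down a 3rd each time.
Ab4 to F4 spans -3 semitones.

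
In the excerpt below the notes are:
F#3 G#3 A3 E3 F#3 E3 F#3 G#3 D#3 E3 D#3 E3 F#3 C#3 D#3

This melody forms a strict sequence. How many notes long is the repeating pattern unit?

There are 15 notes; a 5-note unit gives 3 cells:
F#3 G#3 A3 E3 F#3 | E3 F#3 G#3 D#3 E3 | D#3 E3 F#3 C#3 D#3
That's a consistent down a 2nd shift per cell, and no other grouping gives one.

5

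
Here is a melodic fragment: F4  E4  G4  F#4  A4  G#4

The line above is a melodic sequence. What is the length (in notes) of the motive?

2

There are 6 notes; a 2-note unit gives 3 cells:
F4 E4 | G4 F#4 | A4 G#4
Each cell is the previous one up a 2nd — so the unit is 2 notes.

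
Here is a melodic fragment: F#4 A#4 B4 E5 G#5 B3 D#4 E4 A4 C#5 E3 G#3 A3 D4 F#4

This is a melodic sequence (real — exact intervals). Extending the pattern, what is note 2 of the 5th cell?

Grouping in 5s, the 2nd note of each cell is A#4, D#4, G#3.
Each moves down a 5th. Continuing: C#3 → F#2.

F#2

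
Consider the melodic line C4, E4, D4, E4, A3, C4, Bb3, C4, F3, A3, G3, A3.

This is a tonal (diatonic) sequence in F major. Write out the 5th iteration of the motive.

Unit = 4 notes; the statements start on C4, A3, F3, moving down a 3rd each time.
Extending down a 3rd: D3 → Bb2.
Statement 5 starts on Bb2 and keeps the same diatonic contour: Bb2 D3 C3 D3.

Bb2 D3 C3 D3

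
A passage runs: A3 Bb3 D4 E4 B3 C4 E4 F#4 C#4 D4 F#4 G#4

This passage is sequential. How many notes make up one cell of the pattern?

4

12 notes total. Splitting into 3 groups of 4:
A3 Bb3 D4 E4 | B3 C4 E4 F#4 | C#4 D4 F#4 G#4
Each cell is the previous one up a 2nd — so the unit is 4 notes.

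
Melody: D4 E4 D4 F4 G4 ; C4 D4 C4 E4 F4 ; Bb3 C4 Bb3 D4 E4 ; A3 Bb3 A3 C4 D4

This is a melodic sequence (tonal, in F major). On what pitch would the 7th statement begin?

The 5-note cells begin on D4, C4, Bb3, A3 — each down a 2nd from the last.
Extending the heads down a 2nd: G3 → F3 → E3.

E3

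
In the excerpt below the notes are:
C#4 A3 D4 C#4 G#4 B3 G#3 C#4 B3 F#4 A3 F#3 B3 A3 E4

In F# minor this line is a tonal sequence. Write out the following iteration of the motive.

G#3 E3 A3 G#3 D4

Unit = 5 notes; the statements start on C#4, B3, A3, moving down a 2nd each time.
Statement 4 starts on G#3 and keeps the same diatonic contour: G#3 E3 A3 G#3 D4.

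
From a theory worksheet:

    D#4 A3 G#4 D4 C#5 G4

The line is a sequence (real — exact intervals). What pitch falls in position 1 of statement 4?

Grouping in 2s, the 1st note of each cell is D#4, G#4, C#5.
One more up a 4th gives F#5.

F#5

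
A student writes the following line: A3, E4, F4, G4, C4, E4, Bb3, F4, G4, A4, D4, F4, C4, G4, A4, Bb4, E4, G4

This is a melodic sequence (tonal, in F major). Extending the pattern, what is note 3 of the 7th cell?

With 6-note cells, note 3 of each statement runs F4, G4, A4.
Extending up a 2nd: Bb4 → C5 → D5 → E5.

E5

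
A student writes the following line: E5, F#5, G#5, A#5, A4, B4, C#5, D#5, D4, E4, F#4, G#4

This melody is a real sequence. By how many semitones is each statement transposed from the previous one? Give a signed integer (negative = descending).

Taking 4-note groups, the heads are E5, A4, D4: the pattern moves down a 5th.
Counting half-steps from E5 to A4: -7.

-7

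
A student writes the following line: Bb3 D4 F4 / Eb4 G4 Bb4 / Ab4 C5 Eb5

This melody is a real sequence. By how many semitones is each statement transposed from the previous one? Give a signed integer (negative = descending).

5

With a 3-note motive the entries are Bb3, Eb4, Ab4, each up a 4th from the previous.
Bb3 to Eb4 spans +5 semitones.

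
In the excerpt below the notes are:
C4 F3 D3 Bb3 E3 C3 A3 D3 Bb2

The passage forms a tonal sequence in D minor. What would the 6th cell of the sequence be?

The 3-note cells begin on C4, Bb3, A3 — each down a 2nd from the last.
Carrying on: G3 → F3 → E3.
Statement 6 starts on E3 and keeps the same diatonic contour: E3 A2 F2.

E3 A2 F2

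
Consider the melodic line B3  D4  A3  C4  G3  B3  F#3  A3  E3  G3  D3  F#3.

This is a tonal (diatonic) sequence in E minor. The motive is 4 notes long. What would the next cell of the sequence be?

C3 E3 B2 D3

The 4-note cells begin on B3, G3, E3 — each down a 3rd from the last.
Statement 4 starts on C3 and keeps the same diatonic contour: C3 E3 B2 D3.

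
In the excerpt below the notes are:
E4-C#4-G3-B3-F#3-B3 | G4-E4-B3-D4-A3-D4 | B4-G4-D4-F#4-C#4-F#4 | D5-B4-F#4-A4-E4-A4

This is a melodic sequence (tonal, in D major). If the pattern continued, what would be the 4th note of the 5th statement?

Grouping in 6s, the 4th note of each cell is B3, D4, F#4, A4.
Each moves up a 3rd; the next is C#5.

C#5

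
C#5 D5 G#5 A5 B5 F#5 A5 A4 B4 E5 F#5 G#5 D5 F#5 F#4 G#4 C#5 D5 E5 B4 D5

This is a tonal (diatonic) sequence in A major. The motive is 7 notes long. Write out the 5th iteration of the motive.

B3 C#4 F#4 G#4 A4 E4 G#4

The 7-note cells begin on C#5, A4, F#4 — each down a 3rd from the last.
Continuing the starts: D4 → B3.
Statement 5 starts on B3 and keeps the same diatonic contour: B3 C#4 F#4 G#4 A4 E4 G#4.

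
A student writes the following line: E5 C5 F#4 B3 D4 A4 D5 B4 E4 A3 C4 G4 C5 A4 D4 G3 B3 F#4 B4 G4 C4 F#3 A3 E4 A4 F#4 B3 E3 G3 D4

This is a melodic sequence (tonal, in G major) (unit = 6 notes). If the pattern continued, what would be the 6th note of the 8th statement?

A3

With 6-note cells, note 6 of each statement runs A4, G4, F#4, E4, D4.
Extending down a 2nd: C4 → B3 → A3.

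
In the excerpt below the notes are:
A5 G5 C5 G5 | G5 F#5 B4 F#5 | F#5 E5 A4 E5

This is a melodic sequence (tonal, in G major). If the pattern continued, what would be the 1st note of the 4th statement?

Grouping in 4s, the 1st note of each cell is A5, G5, F#5.
Each moves down a 2nd; the next is E5.

E5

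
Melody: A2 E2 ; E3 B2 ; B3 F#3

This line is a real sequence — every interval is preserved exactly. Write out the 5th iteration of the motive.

C#5 G#4

With a 2-note motive the entries are A2, E3, B3, each up a 5th from the previous.
Carrying on: F#4 → C#5.
So cell 5 is C#5 G#4.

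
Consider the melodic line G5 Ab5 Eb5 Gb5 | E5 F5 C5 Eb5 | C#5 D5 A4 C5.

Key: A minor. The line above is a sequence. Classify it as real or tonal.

Each cell has the same semitone pattern (1, -5, 3) — intervals are preserved exactly.
And Ab5 lies outside A minor, so the sequence is real rather than tonal.

real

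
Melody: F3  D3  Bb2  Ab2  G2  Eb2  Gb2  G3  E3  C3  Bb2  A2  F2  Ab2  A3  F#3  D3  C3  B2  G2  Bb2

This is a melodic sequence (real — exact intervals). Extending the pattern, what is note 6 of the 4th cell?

A2

Grouping in 7s, the 6th note of each cell is Eb2, F2, G2.
One more up a 2nd gives A2.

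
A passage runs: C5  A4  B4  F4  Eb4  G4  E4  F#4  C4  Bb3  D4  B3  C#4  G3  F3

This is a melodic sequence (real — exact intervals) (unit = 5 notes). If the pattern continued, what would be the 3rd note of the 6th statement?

A#2

Grouping in 5s, the 3rd note of each cell is B4, F#4, C#4.
Each moves down a 4th. Continuing: G#3 → D#3 → A#2.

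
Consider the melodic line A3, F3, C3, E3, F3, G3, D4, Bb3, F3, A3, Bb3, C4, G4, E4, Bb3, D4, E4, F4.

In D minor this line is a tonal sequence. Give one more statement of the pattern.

C5 A4 E4 G4 A4 Bb4

Unit = 6 notes; the statements start on A3, D4, G4, moving up a 4th each time.
From C5 the diatonic shape gives C5 A4 E4 G4 A4 Bb4.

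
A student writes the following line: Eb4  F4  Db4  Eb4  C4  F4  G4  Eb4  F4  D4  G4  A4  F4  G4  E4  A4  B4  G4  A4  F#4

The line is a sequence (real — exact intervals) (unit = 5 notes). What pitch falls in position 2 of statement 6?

The unit is 5 notes. Position-2 pitches of the 4 shown cells: F4, G4, A4, B4.
Each moves up a 2nd. Continuing: C#5 → D#5.

D#5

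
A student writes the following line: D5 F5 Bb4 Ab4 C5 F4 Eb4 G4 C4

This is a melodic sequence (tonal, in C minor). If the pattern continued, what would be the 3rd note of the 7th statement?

Grouping in 3s, the 3rd note of each cell is Bb4, F4, C4.
Extending down a 4th: G3 → D3 → Ab2 → Eb2.

Eb2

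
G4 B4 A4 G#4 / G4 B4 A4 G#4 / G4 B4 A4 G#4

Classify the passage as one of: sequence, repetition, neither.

Each 4-note cell is identical (G4 B4 A4 G#4), restated at the same pitch.

repetition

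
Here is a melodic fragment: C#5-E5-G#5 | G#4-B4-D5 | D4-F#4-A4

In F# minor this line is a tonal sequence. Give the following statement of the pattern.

A3 C#4 E4

With a 3-note motive the entries are C#5, G#4, D4, each down a 4th from the previous.
So cell 4 is A3 C#4 E4.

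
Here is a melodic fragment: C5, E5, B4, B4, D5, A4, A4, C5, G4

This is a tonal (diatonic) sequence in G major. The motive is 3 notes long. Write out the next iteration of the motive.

G4 B4 F#4

With a 3-note motive the entries are C5, B4, A4, each down a 2nd from the previous.
From G4 the diatonic shape gives G4 B4 F#4.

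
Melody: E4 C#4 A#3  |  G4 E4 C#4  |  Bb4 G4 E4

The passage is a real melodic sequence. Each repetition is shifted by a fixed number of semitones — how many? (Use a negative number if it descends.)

Taking 3-note groups, the heads are E4, G4, Bb4: the pattern moves up a 3rd.
E4→G4 is 67 − 64 = 3 semitones.

3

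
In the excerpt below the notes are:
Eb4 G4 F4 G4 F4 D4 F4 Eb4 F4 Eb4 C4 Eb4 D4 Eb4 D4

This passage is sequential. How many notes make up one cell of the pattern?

Try groups of 5 (3 cells in 15 notes):
Eb4 G4 F4 G4 F4 | D4 F4 Eb4 F4 Eb4 | C4 Eb4 D4 Eb4 D4
That's a consistent down a 2nd shift per cell, and no other grouping gives one.

5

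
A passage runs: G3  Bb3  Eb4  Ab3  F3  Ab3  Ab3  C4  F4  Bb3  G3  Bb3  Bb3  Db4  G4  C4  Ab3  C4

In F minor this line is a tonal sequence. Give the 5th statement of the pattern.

The 6-note cells begin on G3, Ab3, Bb3 — each up a 2nd from the last.
Continuing the starts: C4 → Db4.
From Db4 the diatonic shape gives Db4 F4 Bb4 Eb4 C4 Eb4.

Db4 F4 Bb4 Eb4 C4 Eb4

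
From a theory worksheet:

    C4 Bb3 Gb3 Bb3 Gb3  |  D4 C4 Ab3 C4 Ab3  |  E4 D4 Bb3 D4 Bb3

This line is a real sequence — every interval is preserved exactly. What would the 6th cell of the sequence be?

With a 5-note motive the entries are C4, D4, E4, each up a 2nd from the previous.
Carrying on: F#4 → G#4 → A#4.
From A#4 the exact shape gives A#4 G#4 E4 G#4 E4.

A#4 G#4 E4 G#4 E4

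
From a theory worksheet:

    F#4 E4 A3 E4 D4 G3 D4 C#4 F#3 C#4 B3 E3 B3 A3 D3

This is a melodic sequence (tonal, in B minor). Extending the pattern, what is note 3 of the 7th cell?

B2

With 3-note cells, note 3 of each statement runs A3, G3, F#3, E3, D3.
Carrying that down a 2nd forward: C#3 → B2.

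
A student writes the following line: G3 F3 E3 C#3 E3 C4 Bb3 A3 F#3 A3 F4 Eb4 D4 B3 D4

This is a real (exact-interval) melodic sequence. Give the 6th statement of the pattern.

Ab5 Gb5 F5 D5 F5

Unit = 5 notes; the statements start on G3, C4, F4, moving up a 4th each time.
Extending up a 4th: Bb4 → Eb5 → Ab5.
Statement 6 starts on Ab5 and keeps the same exact contour: Ab5 Gb5 F5 D5 F5.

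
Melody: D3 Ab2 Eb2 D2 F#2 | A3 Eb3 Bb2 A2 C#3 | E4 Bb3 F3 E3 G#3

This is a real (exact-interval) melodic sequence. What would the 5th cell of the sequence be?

F#5 C5 G4 F#4 A#4

The 5-note cells begin on D3, A3, E4 — each up a 5th from the last.
Continuing the starts: B4 → F#5.
So cell 5 is F#5 C5 G4 F#4 A#4.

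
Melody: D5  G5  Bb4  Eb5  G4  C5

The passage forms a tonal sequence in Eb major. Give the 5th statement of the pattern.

C4 F4

Taking 2-note groups, the heads are D5, Bb4, G4: the pattern moves down a 3rd.
Carrying on: Eb4 → C4.
Statement 5 starts on C4 and keeps the same diatonic contour: C4 F4.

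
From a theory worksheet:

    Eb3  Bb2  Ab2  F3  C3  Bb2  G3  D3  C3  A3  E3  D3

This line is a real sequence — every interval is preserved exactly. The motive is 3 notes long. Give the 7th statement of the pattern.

With a 3-note motive the entries are Eb3, F3, G3, A3, each up a 2nd from the previous.
Carrying on: B3 → C#4 → D#4.
Statement 7 starts on D#4 and keeps the same exact contour: D#4 A#3 G#3.

D#4 A#3 G#3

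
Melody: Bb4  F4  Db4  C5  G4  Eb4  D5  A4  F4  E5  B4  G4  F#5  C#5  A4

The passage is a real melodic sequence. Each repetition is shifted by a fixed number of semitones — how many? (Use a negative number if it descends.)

The 3-note cells begin on Bb4, C5, D5, E5, F#5 — each up a 2nd from the last.
Counting half-steps from Bb4 to C5: 2.

2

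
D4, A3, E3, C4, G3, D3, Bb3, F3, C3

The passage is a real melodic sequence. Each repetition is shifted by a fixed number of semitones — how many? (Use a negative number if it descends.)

-2

Unit = 3 notes; the statements start on D4, C4, Bb3, moving down a 2nd each time.
D4→C4 is 60 − 62 = -2 semitones.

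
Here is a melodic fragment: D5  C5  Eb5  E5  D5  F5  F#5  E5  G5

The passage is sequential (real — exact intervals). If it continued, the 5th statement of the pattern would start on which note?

A#5

Unit = 3 notes; the statements start on D5, E5, F#5, moving up a 2nd each time.
Continuing: G#5 → A#5. Statement 5 starts on A#5.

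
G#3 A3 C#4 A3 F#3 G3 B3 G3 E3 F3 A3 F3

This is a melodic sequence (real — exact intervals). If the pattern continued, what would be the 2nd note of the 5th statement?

Grouping in 4s, the 2nd note of each cell is A3, G3, F3.
Extending down a 2nd: Eb3 → Db3.

Db3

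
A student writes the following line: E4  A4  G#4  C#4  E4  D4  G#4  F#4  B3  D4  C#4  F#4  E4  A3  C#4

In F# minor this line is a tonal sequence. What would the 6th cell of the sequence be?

The 5-note cells begin on E4, D4, C#4 — each down a 2nd from the last.
Extending down a 2nd: B3 → A3 → G#3.
So cell 6 is G#3 C#4 B3 E3 G#3.

G#3 C#4 B3 E3 G#3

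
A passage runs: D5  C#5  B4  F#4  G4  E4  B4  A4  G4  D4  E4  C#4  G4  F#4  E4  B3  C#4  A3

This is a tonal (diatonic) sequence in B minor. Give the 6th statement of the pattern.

Taking 6-note groups, the heads are D5, B4, G4: the pattern moves down a 3rd.
Continuing the starts: E4 → C#4 → A3.
Statement 6 starts on A3 and keeps the same diatonic contour: A3 G3 F#3 C#3 D3 B2.

A3 G3 F#3 C#3 D3 B2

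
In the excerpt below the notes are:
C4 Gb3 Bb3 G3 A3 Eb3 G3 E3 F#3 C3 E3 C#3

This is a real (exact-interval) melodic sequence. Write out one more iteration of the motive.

Taking 4-note groups, the heads are C4, A3, F#3: the pattern moves down a 3rd.
From D#3 the exact shape gives D#3 A2 C#3 A#2.

D#3 A2 C#3 A#2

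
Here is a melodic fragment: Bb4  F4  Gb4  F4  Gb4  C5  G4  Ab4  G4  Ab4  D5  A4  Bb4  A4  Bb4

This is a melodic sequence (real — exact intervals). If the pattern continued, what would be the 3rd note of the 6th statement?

E5

Grouping in 5s, the 3rd note of each cell is Gb4, Ab4, Bb4.
Each moves up a 2nd. Continuing: C5 → D5 → E5.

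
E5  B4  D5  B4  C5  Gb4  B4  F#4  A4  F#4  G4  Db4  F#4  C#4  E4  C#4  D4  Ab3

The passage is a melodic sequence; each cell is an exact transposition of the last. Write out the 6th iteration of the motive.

D#3 A#2 C#3 A#2 B2 F2

With a 6-note motive the entries are E5, B4, F#4, each down a 4th from the previous.
Continuing the starts: C#4 → G#3 → D#3.
From D#3 the exact shape gives D#3 A#2 C#3 A#2 B2 F2.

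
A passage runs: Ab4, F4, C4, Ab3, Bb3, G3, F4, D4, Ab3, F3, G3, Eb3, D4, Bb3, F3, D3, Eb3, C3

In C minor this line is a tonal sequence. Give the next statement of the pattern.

Taking 6-note groups, the heads are Ab4, F4, D4: the pattern moves down a 3rd.
From Bb3 the diatonic shape gives Bb3 G3 D3 Bb2 C3 Ab2.

Bb3 G3 D3 Bb2 C3 Ab2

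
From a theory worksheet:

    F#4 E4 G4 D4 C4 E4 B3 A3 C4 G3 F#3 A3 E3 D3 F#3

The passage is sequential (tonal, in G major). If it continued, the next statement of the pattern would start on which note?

C3

With a 3-note motive the entries are F#4, D4, B3, G3, E3, each down a 3rd from the previous.
One more step down a 3rd gives C3.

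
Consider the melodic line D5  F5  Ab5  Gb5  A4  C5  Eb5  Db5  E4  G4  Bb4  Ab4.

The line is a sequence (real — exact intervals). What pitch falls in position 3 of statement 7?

D3

The unit is 4 notes. Position-3 pitches of the 3 shown cells: Ab5, Eb5, Bb4.
Extending down a 4th: F4 → C4 → G3 → D3.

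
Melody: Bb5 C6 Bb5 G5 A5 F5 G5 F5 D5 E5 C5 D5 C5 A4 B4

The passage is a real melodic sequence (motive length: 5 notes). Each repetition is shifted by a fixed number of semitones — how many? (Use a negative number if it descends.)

With a 5-note motive the entries are Bb5, F5, C5, each down a 4th from the previous.
Counting half-steps from Bb5 to F5: -5.

-5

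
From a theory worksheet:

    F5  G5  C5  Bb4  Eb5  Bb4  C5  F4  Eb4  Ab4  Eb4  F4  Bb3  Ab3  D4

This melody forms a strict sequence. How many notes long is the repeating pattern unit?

5

15 notes total. Splitting into 3 groups of 5:
F5 G5 C5 Bb4 Eb5 | Bb4 C5 F4 Eb4 Ab4 | Eb4 F4 Bb3 Ab3 D4
That's a consistent down a 5th shift per cell, and no other grouping gives one.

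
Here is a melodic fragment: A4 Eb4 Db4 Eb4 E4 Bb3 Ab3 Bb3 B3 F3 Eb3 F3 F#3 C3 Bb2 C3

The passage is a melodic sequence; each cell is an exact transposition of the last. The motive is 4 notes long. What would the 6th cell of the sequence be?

G#2 D2 C2 D2

With a 4-note motive the entries are A4, E4, B3, F#3, each down a 4th from the previous.
Continuing the starts: C#3 → G#2.
Statement 6 starts on G#2 and keeps the same exact contour: G#2 D2 C2 D2.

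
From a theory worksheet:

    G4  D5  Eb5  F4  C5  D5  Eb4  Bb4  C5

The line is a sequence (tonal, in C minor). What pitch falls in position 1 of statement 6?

Bb3

With 3-note cells, note 1 of each statement runs G4, F4, Eb4.
Each moves down a 2nd. Continuing: D4 → C4 → Bb3.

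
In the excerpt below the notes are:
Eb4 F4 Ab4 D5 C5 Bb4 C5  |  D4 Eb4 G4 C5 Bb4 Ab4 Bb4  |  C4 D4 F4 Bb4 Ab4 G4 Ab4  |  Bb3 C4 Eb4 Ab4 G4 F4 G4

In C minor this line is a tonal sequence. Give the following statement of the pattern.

The 7-note cells begin on Eb4, D4, C4, Bb3 — each down a 2nd from the last.
So cell 5 is Ab3 Bb3 D4 G4 F4 Eb4 F4.

Ab3 Bb3 D4 G4 F4 Eb4 F4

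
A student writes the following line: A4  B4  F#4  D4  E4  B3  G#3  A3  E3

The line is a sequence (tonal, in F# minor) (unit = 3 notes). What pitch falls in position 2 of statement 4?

D3

Grouping in 3s, the 2nd note of each cell is B4, E4, A3.
From A3, down a 5th gives D3.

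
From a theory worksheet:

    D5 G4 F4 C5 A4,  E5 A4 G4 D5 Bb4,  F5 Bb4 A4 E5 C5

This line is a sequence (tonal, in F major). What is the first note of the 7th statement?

C6

With a 5-note motive the entries are D5, E5, F5, each up a 2nd from the previous.
Continuing: G5 → A5 → Bb5 → C6. Statement 7 starts on C6.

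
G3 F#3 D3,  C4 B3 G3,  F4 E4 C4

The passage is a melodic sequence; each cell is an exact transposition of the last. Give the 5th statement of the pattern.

The 3-note cells begin on G3, C4, F4 — each up a 4th from the last.
Carrying on: Bb4 → Eb5.
Statement 5 starts on Eb5 and keeps the same exact contour: Eb5 D5 Bb4.

Eb5 D5 Bb4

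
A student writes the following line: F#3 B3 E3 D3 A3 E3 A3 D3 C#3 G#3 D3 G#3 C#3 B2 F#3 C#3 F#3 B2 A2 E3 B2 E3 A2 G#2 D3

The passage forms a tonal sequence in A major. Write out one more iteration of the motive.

Unit = 5 notes; the statements start on F#3, E3, D3, C#3, B2, moving down a 2nd each time.
From A2 the diatonic shape gives A2 D3 G#2 F#2 C#3.

A2 D3 G#2 F#2 C#3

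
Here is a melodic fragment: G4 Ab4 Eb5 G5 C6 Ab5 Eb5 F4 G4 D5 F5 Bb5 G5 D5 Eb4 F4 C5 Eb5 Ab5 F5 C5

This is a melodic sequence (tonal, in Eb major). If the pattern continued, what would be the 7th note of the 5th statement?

Grouping in 7s, the 7th note of each cell is Eb5, D5, C5.
Extending down a 2nd: Bb4 → Ab4.

Ab4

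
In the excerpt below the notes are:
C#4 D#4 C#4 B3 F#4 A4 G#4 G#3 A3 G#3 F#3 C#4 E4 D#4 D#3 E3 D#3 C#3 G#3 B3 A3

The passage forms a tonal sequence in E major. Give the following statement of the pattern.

Taking 7-note groups, the heads are C#4, G#3, D#3: the pattern moves down a 4th.
From A2 the diatonic shape gives A2 B2 A2 G#2 D#3 F#3 E3.

A2 B2 A2 G#2 D#3 F#3 E3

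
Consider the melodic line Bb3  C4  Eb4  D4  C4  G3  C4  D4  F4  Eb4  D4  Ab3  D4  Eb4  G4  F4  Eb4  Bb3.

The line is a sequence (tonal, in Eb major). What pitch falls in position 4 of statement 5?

Ab4

With 6-note cells, note 4 of each statement runs D4, Eb4, F4.
Carrying that up a 2nd forward: G4 → Ab4.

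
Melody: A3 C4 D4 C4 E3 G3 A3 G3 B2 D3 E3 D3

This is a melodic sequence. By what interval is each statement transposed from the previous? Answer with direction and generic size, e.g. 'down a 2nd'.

Taking 4-note groups, the heads are A3, E3, B2: the pattern moves down a 4th.
A3 to E3 is down a 4th.

down a 4th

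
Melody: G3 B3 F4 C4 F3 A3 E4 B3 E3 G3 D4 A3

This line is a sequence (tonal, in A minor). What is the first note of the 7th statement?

A2

The 4-note cells begin on G3, F3, E3 — each down a 2nd from the last.
Extending the heads down a 2nd: D3 → C3 → B2 → A2.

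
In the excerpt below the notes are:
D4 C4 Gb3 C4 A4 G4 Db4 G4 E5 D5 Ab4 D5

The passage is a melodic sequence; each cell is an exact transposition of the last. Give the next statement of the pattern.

B5 A5 Eb5 A5

The 4-note cells begin on D4, A4, E5 — each up a 5th from the last.
From B5 the exact shape gives B5 A5 Eb5 A5.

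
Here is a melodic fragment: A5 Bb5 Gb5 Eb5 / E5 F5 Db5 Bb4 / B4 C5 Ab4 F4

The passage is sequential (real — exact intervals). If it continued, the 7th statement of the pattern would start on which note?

D#3

With a 4-note motive the entries are A5, E5, B4, each down a 4th from the previous.
Extending the heads down a 4th: F#4 → C#4 → G#3 → D#3.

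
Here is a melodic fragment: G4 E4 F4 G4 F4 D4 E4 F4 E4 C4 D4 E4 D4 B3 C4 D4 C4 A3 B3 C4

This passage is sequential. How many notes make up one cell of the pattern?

4

Try groups of 4 (5 cells in 20 notes):
G4 E4 F4 G4 | F4 D4 E4 F4 | E4 C4 D4 E4 | D4 B3 C4 D4 | C4 A3 B3 C4
Each cell is the previous one down a 2nd — so the unit is 4 notes.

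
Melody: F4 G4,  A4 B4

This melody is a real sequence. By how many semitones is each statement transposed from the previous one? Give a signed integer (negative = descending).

Taking 2-note groups, the heads are F4, A4: the pattern moves up a 3rd.
F4→A4 is 69 − 65 = 4 semitones.

4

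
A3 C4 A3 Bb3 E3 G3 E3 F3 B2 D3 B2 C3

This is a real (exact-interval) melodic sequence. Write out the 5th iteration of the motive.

C#2 E2 C#2 D2

With a 4-note motive the entries are A3, E3, B2, each down a 4th from the previous.
Extending down a 4th: F#2 → C#2.
So cell 5 is C#2 E2 C#2 D2.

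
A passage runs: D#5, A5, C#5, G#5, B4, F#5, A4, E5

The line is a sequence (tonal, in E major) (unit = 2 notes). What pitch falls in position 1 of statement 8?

D#4

The unit is 2 notes. Position-1 pitches of the 4 shown cells: D#5, C#5, B4, A4.
Carrying that down a 2nd forward: G#4 → F#4 → E4 → D#4.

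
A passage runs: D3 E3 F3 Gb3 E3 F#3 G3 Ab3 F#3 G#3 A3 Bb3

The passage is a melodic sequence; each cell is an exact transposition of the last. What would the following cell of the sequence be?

The 4-note cells begin on D3, E3, F#3 — each up a 2nd from the last.
Statement 4 starts on G#3 and keeps the same exact contour: G#3 A#3 B3 C4.

G#3 A#3 B3 C4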